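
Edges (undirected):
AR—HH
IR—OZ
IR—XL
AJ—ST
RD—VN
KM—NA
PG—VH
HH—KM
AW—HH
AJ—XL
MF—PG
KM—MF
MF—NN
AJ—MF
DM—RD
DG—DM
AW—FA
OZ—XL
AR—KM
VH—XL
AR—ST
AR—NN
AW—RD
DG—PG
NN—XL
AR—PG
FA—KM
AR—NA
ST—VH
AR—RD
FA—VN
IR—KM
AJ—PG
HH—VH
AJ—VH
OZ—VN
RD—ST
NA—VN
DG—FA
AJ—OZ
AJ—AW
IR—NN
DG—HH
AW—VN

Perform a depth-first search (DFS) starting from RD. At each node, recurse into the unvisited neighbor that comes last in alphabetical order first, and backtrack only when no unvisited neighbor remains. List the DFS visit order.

Visit RD
RD → VN
VN → OZ
OZ → XL
XL → VH
VH → ST
ST → AR
AR → PG
PG → MF
MF → NN
NN → IR
IR → KM
KM → NA
KM → HH
HH → DG
DG → FA
FA → AW
AW → AJ
DG → DM

RD -> VN -> OZ -> XL -> VH -> ST -> AR -> PG -> MF -> NN -> IR -> KM -> NA -> HH -> DG -> FA -> AW -> AJ -> DM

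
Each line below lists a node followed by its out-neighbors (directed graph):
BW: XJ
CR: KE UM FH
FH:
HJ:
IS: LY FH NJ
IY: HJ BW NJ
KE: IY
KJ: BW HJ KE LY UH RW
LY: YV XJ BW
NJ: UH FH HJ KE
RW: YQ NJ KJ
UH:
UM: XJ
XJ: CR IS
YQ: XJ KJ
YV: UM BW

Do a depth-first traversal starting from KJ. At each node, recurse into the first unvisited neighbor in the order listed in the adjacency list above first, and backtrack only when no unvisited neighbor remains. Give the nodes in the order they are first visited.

KJ → BW → XJ → CR → KE → IY → HJ → NJ → UH → FH → UM → IS → LY → YV → RW → YQ

Visit KJ
KJ → BW
BW → XJ
XJ → CR
CR → KE
KE → IY
IY → HJ
IY → NJ
NJ → UH
NJ → FH
CR → UM
XJ → IS
IS → LY
LY → YV
KJ → RW
RW → YQ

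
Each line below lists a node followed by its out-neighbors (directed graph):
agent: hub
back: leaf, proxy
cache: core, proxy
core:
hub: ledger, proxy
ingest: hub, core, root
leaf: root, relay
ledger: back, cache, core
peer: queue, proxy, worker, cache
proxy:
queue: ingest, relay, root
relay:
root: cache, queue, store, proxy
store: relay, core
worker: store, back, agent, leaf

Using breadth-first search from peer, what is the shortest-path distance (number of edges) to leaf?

2

Level 0: peer
Level 1: cache, proxy, queue, worker
Level 2: agent, back, core, ingest, leaf, relay, root, store
Level 3: hub
Level 4: ledger
leaf first appears at level 2.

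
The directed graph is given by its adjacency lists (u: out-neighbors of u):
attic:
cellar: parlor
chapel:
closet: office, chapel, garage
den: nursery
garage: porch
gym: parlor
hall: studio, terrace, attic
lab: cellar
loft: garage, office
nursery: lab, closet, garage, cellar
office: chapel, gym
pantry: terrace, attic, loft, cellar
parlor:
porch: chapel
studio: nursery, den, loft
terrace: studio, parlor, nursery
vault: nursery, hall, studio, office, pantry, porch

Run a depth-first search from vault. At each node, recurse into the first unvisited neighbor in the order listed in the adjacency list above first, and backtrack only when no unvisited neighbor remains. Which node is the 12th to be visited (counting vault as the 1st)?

hall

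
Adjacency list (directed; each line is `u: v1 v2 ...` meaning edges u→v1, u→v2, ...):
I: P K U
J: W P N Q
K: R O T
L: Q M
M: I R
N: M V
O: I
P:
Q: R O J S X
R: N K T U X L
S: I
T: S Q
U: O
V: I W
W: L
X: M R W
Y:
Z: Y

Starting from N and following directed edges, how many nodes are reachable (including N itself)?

BFS from N visits: N, V, M, W, I, R, L, U, P, K, X, T, Q, O, S, J
Reachable nodes: 16 of 18 total.

16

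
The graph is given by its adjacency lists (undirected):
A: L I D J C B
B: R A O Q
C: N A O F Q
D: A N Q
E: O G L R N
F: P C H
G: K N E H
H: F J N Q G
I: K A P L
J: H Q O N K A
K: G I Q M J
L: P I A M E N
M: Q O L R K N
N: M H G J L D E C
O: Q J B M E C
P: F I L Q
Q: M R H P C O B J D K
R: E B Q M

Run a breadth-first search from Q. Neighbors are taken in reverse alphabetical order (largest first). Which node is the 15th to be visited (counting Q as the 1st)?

F

Visit Q; enqueue R, P, O, M, K, J, H, D, C, B → queue [R, P, O, M, K, J, H, D, C, B]
Visit R; enqueue E → queue [P, O, M, K, J, H, D, C, B, E]
Visit P; enqueue L, I, F → queue [O, M, K, J, H, D, C, B, E, L, I, F]
Visit O → queue [M, K, J, H, D, C, B, E, L, I, F]
Visit M; enqueue N → queue [K, J, H, D, C, B, E, L, I, F, N]
Visit K; enqueue G → queue [J, H, D, C, B, E, L, I, F, N, G]
Visit J; enqueue A → queue [H, D, C, B, E, L, I, F, N, G, A]
Visit H → queue [D, C, B, E, L, I, F, N, G, A]
Visit D → queue [C, B, E, L, I, F, N, G, A]
Visit C → queue [B, E, L, I, F, N, G, A]
Visit B → queue [E, L, I, F, N, G, A]
Visit E → queue [L, I, F, N, G, A]
Visit L → queue [I, F, N, G, A]
Visit I → queue [F, N, G, A]
Visit F → queue [N, G, A]
Visit N → queue [G, A]
Visit G → queue [A]
Visit A → queue []

Visit order: Q, R, P, O, M, K, J, H, D, C, B, E, L, I, F, N, G, A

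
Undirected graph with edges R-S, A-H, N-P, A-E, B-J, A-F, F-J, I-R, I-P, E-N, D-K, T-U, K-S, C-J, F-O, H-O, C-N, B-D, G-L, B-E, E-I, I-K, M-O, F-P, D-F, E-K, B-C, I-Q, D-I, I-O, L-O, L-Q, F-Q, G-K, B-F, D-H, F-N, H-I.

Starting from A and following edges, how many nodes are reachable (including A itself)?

19

BFS from A visits: A, E, F, H, B, I, K, N, D, J, O, P, Q, C, R, G, S, L, M
Reachable nodes: 19 of 21 total.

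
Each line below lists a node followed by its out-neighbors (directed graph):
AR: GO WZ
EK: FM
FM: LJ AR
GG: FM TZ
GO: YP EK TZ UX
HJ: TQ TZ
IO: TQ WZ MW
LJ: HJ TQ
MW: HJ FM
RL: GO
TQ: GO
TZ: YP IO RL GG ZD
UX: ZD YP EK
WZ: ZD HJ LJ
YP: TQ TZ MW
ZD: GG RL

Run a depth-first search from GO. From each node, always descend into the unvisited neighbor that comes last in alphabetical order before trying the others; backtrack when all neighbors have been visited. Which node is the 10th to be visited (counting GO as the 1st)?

HJ

Visit GO
GO → YP
YP → TZ
TZ → ZD
ZD → RL
ZD → GG
GG → FM
FM → LJ
LJ → TQ
LJ → HJ
FM → AR
AR → WZ
TZ → IO
IO → MW
GO → UX
UX → EK

Visit order: GO, YP, TZ, ZD, RL, GG, FM, LJ, TQ, HJ, AR, WZ, IO, MW, UX, EK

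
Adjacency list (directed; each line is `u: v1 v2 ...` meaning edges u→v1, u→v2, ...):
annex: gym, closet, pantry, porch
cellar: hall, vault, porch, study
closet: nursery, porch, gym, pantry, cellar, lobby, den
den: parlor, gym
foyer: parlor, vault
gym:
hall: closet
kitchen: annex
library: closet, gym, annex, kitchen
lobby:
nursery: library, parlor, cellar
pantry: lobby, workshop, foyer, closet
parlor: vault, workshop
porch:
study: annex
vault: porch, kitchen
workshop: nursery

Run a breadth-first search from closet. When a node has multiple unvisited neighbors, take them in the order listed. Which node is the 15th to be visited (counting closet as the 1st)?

study

Visit closet; enqueue nursery, porch, gym, pantry, cellar, lobby, den → queue [nursery, porch, gym, pantry, cellar, lobby, den]
Visit nursery; enqueue library, parlor → queue [porch, gym, pantry, cellar, lobby, den, library, parlor]
Visit porch → queue [gym, pantry, cellar, lobby, den, library, parlor]
Visit gym → queue [pantry, cellar, lobby, den, library, parlor]
Visit pantry; enqueue workshop, foyer → queue [cellar, lobby, den, library, parlor, workshop, foyer]
Visit cellar; enqueue hall, vault, study → queue [lobby, den, library, parlor, workshop, foyer, hall, vault, study]
Visit lobby → queue [den, library, parlor, workshop, foyer, hall, vault, study]
Visit den → queue [library, parlor, workshop, foyer, hall, vault, study]
Visit library; enqueue annex, kitchen → queue [parlor, workshop, foyer, hall, vault, study, annex, kitchen]
Visit parlor → queue [workshop, foyer, hall, vault, study, annex, kitchen]
Visit workshop → queue [foyer, hall, vault, study, annex, kitchen]
Visit foyer → queue [hall, vault, study, annex, kitchen]
Visit hall → queue [vault, study, annex, kitchen]
Visit vault → queue [study, annex, kitchen]
Visit study → queue [annex, kitchen]
Visit annex → queue [kitchen]
Visit kitchen → queue []

Visit order: closet, nursery, porch, gym, pantry, cellar, lobby, den, library, parlor, workshop, foyer, hall, vault, study, annex, kitchen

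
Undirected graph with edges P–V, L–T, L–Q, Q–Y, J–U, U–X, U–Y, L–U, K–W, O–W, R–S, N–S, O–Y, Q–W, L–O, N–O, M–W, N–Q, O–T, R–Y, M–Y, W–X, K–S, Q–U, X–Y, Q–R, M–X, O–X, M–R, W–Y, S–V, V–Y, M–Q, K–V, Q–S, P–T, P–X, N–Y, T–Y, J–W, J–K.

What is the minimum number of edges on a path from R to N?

2

Level 0: R
Level 1: M, Q, S, Y
Level 2: K, L, N, O, T, U, V, W, X
Level 3: J, P
N first appears at level 2.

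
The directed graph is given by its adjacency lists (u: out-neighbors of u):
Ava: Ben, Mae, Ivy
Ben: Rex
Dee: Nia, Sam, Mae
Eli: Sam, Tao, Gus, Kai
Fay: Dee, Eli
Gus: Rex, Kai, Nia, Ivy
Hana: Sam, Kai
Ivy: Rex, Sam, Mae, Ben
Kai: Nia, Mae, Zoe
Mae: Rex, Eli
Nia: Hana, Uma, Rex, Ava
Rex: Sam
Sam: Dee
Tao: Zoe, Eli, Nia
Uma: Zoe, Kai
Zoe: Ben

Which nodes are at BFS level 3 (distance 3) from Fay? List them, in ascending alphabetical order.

Level 0: Fay
Level 1: Dee, Eli
Level 2: Gus, Kai, Mae, Nia, Sam, Tao
Level 3: Ava, Hana, Ivy, Rex, Uma, Zoe
Level 4: Ben

Ava, Hana, Ivy, Rex, Uma, Zoe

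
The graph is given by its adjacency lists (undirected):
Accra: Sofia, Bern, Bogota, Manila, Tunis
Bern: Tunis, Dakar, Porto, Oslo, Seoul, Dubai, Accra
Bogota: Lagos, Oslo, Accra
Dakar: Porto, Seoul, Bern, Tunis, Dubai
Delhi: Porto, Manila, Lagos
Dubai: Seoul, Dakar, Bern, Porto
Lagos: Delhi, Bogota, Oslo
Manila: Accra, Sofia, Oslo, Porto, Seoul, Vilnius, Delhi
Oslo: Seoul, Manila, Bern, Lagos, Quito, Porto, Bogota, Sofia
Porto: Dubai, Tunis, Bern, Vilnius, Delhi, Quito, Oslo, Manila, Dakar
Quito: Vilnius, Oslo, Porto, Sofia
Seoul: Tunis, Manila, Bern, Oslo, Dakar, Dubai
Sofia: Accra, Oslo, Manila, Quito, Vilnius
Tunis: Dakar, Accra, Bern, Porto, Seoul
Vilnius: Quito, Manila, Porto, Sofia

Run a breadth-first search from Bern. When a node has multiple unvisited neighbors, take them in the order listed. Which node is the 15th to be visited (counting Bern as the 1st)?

Sofia

Visit Bern; enqueue Tunis, Dakar, Porto, Oslo, Seoul, Dubai, Accra → queue [Tunis, Dakar, Porto, Oslo, Seoul, Dubai, Accra]
Visit Tunis → queue [Dakar, Porto, Oslo, Seoul, Dubai, Accra]
Visit Dakar → queue [Porto, Oslo, Seoul, Dubai, Accra]
Visit Porto; enqueue Vilnius, Delhi, Quito, Manila → queue [Oslo, Seoul, Dubai, Accra, Vilnius, Delhi, Quito, Manila]
Visit Oslo; enqueue Lagos, Bogota, Sofia → queue [Seoul, Dubai, Accra, Vilnius, Delhi, Quito, Manila, Lagos, Bogota, Sofia]
Visit Seoul → queue [Dubai, Accra, Vilnius, Delhi, Quito, Manila, Lagos, Bogota, Sofia]
Visit Dubai → queue [Accra, Vilnius, Delhi, Quito, Manila, Lagos, Bogota, Sofia]
Visit Accra → queue [Vilnius, Delhi, Quito, Manila, Lagos, Bogota, Sofia]
Visit Vilnius → queue [Delhi, Quito, Manila, Lagos, Bogota, Sofia]
Visit Delhi → queue [Quito, Manila, Lagos, Bogota, Sofia]
Visit Quito → queue [Manila, Lagos, Bogota, Sofia]
Visit Manila → queue [Lagos, Bogota, Sofia]
Visit Lagos → queue [Bogota, Sofia]
Visit Bogota → queue [Sofia]
Visit Sofia → queue []

Visit order: Bern, Tunis, Dakar, Porto, Oslo, Seoul, Dubai, Accra, Vilnius, Delhi, Quito, Manila, Lagos, Bogota, Sofia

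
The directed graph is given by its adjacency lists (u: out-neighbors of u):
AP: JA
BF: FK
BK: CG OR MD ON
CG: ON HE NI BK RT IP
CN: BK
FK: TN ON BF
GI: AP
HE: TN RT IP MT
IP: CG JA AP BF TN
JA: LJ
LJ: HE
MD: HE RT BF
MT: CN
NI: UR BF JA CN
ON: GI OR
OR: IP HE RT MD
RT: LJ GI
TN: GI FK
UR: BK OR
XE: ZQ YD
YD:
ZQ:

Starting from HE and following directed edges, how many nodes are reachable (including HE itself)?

19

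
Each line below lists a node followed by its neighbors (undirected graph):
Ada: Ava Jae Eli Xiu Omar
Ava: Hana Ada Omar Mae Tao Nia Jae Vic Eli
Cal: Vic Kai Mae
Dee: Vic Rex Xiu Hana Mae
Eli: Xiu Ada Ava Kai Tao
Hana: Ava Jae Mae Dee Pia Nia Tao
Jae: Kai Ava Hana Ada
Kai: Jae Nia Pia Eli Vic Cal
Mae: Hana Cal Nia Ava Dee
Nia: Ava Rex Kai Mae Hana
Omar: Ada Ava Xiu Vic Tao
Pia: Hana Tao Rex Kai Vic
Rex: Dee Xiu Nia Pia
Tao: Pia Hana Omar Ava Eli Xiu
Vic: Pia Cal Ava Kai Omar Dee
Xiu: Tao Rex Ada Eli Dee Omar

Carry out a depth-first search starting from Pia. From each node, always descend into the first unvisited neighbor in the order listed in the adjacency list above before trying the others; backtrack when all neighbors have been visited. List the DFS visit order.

Pia, Hana, Ava, Ada, Jae, Kai, Nia, Rex, Dee, Vic, Cal, Mae, Omar, Xiu, Tao, Eli

Visit Pia
Pia → Hana
Hana → Ava
Ava → Ada
Ada → Jae
Jae → Kai
Kai → Nia
Nia → Rex
Rex → Dee
Dee → Vic
Vic → Cal
Cal → Mae
Vic → Omar
Omar → Xiu
Xiu → Tao
Tao → Eli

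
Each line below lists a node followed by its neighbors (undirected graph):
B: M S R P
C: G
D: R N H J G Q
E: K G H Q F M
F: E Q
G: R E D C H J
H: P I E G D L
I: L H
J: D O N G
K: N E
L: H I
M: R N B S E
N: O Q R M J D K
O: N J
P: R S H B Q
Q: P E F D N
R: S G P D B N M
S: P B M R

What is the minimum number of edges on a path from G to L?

2

Level 0: G
Level 1: C, D, E, H, J, R
Level 2: B, F, I, K, L, M, N, O, P, Q, S
L first appears at level 2.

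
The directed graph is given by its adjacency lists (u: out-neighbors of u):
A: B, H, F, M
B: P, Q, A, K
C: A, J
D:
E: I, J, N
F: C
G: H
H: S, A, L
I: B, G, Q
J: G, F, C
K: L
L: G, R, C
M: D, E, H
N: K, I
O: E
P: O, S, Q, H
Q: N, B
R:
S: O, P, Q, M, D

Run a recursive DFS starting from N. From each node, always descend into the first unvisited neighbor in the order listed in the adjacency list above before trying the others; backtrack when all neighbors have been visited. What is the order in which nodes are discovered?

N, K, L, G, H, S, O, E, I, B, P, Q, A, F, C, J, M, D, R

Visit N
N → K
K → L
L → G
G → H
H → S
S → O
O → E
E → I
I → B
B → P
P → Q
B → A
A → F
F → C
C → J
A → M
M → D
L → R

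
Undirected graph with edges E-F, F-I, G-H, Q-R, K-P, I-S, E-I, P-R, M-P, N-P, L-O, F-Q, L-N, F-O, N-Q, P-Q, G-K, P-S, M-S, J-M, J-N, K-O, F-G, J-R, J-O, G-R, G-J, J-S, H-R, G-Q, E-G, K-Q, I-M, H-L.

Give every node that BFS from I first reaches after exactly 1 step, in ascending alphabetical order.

E, F, M, S

Level 0: I
Level 1: E, F, M, S
Level 2: G, J, O, P, Q
Level 3: H, K, L, N, R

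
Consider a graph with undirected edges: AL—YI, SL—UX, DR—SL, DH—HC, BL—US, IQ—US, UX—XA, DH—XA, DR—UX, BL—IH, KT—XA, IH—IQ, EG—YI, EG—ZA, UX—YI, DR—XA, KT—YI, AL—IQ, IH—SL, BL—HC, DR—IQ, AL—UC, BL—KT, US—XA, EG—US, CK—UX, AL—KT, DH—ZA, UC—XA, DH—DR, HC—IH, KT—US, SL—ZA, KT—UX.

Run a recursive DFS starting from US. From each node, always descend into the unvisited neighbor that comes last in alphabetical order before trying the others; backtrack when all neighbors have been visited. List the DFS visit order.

US XA UX YI KT BL IH SL ZA EG DH HC DR IQ AL UC CK

Visit US
US → XA
XA → UX
UX → YI
YI → KT
KT → BL
BL → IH
IH → SL
SL → ZA
ZA → EG
ZA → DH
DH → HC
DH → DR
DR → IQ
IQ → AL
AL → UC
UX → CK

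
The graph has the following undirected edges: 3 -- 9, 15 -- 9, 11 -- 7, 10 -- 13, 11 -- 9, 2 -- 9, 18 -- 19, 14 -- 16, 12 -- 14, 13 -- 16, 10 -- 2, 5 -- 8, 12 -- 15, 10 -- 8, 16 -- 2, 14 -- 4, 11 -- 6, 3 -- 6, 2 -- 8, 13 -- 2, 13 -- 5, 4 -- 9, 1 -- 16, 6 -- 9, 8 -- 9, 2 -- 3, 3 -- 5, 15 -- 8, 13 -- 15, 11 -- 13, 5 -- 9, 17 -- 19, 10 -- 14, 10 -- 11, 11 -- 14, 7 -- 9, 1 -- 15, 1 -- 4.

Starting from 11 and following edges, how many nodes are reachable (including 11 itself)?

BFS from 11 visits: 11, 14, 13, 10, 9, 7, 6, 16, 12, 4, 15, 5, 2, 8, 3, 1
Reachable nodes: 16 of 19 total.

16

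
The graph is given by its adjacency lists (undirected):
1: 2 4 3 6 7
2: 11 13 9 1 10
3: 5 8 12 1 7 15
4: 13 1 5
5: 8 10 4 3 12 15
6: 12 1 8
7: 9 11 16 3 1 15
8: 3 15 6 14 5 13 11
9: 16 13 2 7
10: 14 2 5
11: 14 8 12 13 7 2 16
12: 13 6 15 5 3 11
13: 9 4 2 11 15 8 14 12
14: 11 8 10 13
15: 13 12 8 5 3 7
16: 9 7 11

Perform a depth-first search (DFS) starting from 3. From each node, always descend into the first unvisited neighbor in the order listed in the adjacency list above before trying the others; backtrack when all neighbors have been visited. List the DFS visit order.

3 -> 5 -> 8 -> 15 -> 13 -> 9 -> 16 -> 7 -> 11 -> 14 -> 10 -> 2 -> 1 -> 4 -> 6 -> 12

Visit 3
3 → 5
5 → 8
8 → 15
15 → 13
13 → 9
9 → 16
16 → 7
7 → 11
11 → 14
14 → 10
10 → 2
2 → 1
1 → 4
1 → 6
6 → 12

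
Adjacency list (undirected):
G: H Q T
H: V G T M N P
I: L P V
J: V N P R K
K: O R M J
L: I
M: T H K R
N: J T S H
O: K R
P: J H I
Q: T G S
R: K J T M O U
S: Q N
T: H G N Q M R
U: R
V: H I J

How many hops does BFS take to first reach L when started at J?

3

Level 0: J
Level 1: K, N, P, R, V
Level 2: H, I, M, O, S, T, U
Level 3: G, L, Q
L first appears at level 3.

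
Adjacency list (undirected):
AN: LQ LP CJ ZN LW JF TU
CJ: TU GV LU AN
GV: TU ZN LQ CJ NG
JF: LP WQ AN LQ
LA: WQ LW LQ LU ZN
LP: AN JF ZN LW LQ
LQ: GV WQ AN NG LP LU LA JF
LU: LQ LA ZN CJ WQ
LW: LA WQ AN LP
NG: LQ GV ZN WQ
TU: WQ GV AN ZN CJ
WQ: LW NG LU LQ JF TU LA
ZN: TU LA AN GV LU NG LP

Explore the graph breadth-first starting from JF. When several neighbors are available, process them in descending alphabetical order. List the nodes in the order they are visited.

JF, WQ, LQ, LP, AN, TU, NG, LW, LU, LA, GV, ZN, CJ

Visit JF; enqueue WQ, LQ, LP, AN → queue [WQ, LQ, LP, AN]
Visit WQ; enqueue TU, NG, LW, LU, LA → queue [LQ, LP, AN, TU, NG, LW, LU, LA]
Visit LQ; enqueue GV → queue [LP, AN, TU, NG, LW, LU, LA, GV]
Visit LP; enqueue ZN → queue [AN, TU, NG, LW, LU, LA, GV, ZN]
Visit AN; enqueue CJ → queue [TU, NG, LW, LU, LA, GV, ZN, CJ]
Visit TU → queue [NG, LW, LU, LA, GV, ZN, CJ]
Visit NG → queue [LW, LU, LA, GV, ZN, CJ]
Visit LW → queue [LU, LA, GV, ZN, CJ]
Visit LU → queue [LA, GV, ZN, CJ]
Visit LA → queue [GV, ZN, CJ]
Visit GV → queue [ZN, CJ]
Visit ZN → queue [CJ]
Visit CJ → queue []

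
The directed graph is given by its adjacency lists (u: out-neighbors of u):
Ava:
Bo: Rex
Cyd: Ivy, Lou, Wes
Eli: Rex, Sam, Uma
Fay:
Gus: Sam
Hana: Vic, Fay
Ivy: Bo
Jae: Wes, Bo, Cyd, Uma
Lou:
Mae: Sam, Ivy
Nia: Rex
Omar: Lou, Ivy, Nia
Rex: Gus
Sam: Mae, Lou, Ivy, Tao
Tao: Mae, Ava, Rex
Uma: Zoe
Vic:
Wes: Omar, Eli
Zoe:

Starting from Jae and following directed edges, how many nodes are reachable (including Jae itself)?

BFS from Jae visits: Jae, Wes, Uma, Cyd, Bo, Omar, Eli, Zoe, Lou, Ivy, Rex, Nia, Sam, Gus, Tao, Mae, Ava
Reachable nodes: 17 of 20 total.

17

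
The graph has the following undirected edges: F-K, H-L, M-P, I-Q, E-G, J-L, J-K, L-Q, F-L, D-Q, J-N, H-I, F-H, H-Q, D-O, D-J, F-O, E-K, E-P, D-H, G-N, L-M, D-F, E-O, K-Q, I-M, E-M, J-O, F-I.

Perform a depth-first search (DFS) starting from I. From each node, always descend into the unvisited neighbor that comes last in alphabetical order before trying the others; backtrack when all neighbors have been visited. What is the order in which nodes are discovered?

Visit I
I → Q
Q → L
L → M
M → P
P → E
E → O
O → J
J → N
N → G
J → K
K → F
F → H
H → D

I, Q, L, M, P, E, O, J, N, G, K, F, H, D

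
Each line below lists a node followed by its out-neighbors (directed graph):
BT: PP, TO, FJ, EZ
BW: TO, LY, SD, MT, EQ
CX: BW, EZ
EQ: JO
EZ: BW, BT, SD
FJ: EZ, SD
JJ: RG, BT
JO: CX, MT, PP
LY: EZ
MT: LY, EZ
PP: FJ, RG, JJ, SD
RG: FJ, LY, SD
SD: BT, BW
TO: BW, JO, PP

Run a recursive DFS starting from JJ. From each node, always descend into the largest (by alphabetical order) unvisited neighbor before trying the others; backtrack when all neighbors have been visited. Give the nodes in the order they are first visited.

Visit JJ
JJ → RG
RG → SD
SD → BW
BW → TO
TO → PP
PP → FJ
FJ → EZ
EZ → BT
TO → JO
JO → MT
MT → LY
JO → CX
BW → EQ

JJ, RG, SD, BW, TO, PP, FJ, EZ, BT, JO, MT, LY, CX, EQ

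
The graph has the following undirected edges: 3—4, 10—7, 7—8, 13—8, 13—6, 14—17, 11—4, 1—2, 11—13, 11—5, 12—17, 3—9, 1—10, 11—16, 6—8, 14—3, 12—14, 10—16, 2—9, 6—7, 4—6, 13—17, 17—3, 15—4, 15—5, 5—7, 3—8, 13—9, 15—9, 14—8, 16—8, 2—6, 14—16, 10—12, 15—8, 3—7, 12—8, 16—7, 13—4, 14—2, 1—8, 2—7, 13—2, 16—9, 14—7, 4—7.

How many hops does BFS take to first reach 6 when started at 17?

2

Level 0: 17
Level 1: 3, 12, 13, 14
Level 2: 2, 4, 6, 7, 8, 9, 10, 11, 16
Level 3: 1, 5, 15
6 first appears at level 2.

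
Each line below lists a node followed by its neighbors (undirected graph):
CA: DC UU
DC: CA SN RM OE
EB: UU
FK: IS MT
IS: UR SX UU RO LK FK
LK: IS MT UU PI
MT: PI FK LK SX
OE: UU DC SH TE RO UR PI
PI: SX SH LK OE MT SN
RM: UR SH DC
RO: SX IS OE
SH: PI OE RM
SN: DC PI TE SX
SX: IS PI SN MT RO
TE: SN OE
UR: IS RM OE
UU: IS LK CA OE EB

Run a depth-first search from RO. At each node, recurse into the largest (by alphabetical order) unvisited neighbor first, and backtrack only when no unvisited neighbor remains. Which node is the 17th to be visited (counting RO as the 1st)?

Visit RO
RO → SX
SX → SN
SN → TE
TE → OE
OE → UU
UU → LK
LK → PI
PI → SH
SH → RM
RM → UR
UR → IS
IS → FK
FK → MT
RM → DC
DC → CA
UU → EB

Visit order: RO, SX, SN, TE, OE, UU, LK, PI, SH, RM, UR, IS, FK, MT, DC, CA, EB

EB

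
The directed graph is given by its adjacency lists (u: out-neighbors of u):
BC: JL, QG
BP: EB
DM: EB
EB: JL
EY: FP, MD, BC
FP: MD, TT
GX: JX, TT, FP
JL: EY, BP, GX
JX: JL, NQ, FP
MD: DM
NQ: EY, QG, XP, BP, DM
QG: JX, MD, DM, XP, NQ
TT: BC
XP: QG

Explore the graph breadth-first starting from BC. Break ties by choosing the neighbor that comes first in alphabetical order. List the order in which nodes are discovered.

BC, JL, QG, BP, EY, GX, DM, JX, MD, NQ, XP, EB, FP, TT

Visit BC; enqueue JL, QG → queue [JL, QG]
Visit JL; enqueue BP, EY, GX → queue [QG, BP, EY, GX]
Visit QG; enqueue DM, JX, MD, NQ, XP → queue [BP, EY, GX, DM, JX, MD, NQ, XP]
Visit BP; enqueue EB → queue [EY, GX, DM, JX, MD, NQ, XP, EB]
Visit EY; enqueue FP → queue [GX, DM, JX, MD, NQ, XP, EB, FP]
Visit GX; enqueue TT → queue [DM, JX, MD, NQ, XP, EB, FP, TT]
Visit DM → queue [JX, MD, NQ, XP, EB, FP, TT]
Visit JX → queue [MD, NQ, XP, EB, FP, TT]
Visit MD → queue [NQ, XP, EB, FP, TT]
Visit NQ → queue [XP, EB, FP, TT]
Visit XP → queue [EB, FP, TT]
Visit EB → queue [FP, TT]
Visit FP → queue [TT]
Visit TT → queue []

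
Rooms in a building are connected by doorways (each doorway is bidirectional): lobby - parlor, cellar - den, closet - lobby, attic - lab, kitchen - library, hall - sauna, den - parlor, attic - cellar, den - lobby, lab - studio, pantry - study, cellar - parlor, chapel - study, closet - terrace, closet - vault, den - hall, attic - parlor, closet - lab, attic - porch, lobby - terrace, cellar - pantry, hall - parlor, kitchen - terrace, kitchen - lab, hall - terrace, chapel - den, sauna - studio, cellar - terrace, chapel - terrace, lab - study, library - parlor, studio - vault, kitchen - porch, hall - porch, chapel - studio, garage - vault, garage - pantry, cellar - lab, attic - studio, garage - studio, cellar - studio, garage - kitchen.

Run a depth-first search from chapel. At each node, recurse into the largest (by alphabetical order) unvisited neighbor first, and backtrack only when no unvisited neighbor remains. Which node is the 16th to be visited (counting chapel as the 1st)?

Visit chapel
chapel → terrace
terrace → lobby
lobby → parlor
parlor → library
library → kitchen
kitchen → porch
porch → hall
hall → sauna
sauna → studio
studio → vault
vault → garage
garage → pantry
pantry → study
study → lab
lab → closet
lab → cellar
cellar → den
cellar → attic

Visit order: chapel, terrace, lobby, parlor, library, kitchen, porch, hall, sauna, studio, vault, garage, pantry, study, lab, closet, cellar, den, attic

closet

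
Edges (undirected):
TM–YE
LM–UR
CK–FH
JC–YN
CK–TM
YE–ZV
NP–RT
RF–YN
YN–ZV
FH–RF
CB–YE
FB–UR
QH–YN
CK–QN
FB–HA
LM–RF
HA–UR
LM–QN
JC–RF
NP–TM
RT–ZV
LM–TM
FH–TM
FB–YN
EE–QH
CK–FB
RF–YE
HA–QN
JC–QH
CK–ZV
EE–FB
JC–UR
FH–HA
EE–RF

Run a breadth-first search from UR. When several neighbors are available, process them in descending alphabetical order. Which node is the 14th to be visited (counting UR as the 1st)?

YE

Visit UR; enqueue LM, JC, HA, FB → queue [LM, JC, HA, FB]
Visit LM; enqueue TM, RF, QN → queue [JC, HA, FB, TM, RF, QN]
Visit JC; enqueue YN, QH → queue [HA, FB, TM, RF, QN, YN, QH]
Visit HA; enqueue FH → queue [FB, TM, RF, QN, YN, QH, FH]
Visit FB; enqueue EE, CK → queue [TM, RF, QN, YN, QH, FH, EE, CK]
Visit TM; enqueue YE, NP → queue [RF, QN, YN, QH, FH, EE, CK, YE, NP]
Visit RF → queue [QN, YN, QH, FH, EE, CK, YE, NP]
Visit QN → queue [YN, QH, FH, EE, CK, YE, NP]
Visit YN; enqueue ZV → queue [QH, FH, EE, CK, YE, NP, ZV]
Visit QH → queue [FH, EE, CK, YE, NP, ZV]
Visit FH → queue [EE, CK, YE, NP, ZV]
Visit EE → queue [CK, YE, NP, ZV]
Visit CK → queue [YE, NP, ZV]
Visit YE; enqueue CB → queue [NP, ZV, CB]
Visit NP; enqueue RT → queue [ZV, CB, RT]
Visit ZV → queue [CB, RT]
Visit CB → queue [RT]
Visit RT → queue []

Visit order: UR, LM, JC, HA, FB, TM, RF, QN, YN, QH, FH, EE, CK, YE, NP, ZV, CB, RT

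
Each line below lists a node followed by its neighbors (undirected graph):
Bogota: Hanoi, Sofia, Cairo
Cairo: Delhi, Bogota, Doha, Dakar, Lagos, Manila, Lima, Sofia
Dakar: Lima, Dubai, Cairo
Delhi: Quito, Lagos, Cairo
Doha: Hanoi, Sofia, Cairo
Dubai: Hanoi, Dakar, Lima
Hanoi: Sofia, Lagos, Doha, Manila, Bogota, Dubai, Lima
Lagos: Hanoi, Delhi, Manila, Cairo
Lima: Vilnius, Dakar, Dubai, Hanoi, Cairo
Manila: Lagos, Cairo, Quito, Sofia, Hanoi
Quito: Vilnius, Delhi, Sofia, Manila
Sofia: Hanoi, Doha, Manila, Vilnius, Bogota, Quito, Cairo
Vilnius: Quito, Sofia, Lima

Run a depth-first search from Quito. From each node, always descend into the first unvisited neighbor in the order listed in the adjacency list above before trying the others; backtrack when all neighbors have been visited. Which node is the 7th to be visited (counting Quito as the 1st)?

Visit Quito
Quito → Vilnius
Vilnius → Sofia
Sofia → Hanoi
Hanoi → Lagos
Lagos → Delhi
Delhi → Cairo
Cairo → Bogota
Cairo → Doha
Cairo → Dakar
Dakar → Lima
Lima → Dubai
Cairo → Manila

Visit order: Quito, Vilnius, Sofia, Hanoi, Lagos, Delhi, Cairo, Bogota, Doha, Dakar, Lima, Dubai, Manila

Cairo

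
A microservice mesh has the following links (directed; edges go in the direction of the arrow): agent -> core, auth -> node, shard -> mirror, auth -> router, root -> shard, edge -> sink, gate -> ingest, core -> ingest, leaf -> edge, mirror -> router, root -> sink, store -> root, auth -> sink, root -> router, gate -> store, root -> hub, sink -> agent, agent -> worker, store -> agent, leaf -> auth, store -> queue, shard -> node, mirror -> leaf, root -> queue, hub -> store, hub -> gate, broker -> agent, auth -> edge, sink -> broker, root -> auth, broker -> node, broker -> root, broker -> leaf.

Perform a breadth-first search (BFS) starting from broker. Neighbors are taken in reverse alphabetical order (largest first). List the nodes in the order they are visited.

Visit broker; enqueue root, node, leaf, agent → queue [root, node, leaf, agent]
Visit root; enqueue sink, shard, router, queue, hub, auth → queue [node, leaf, agent, sink, shard, router, queue, hub, auth]
Visit node → queue [leaf, agent, sink, shard, router, queue, hub, auth]
Visit leaf; enqueue edge → queue [agent, sink, shard, router, queue, hub, auth, edge]
Visit agent; enqueue worker, core → queue [sink, shard, router, queue, hub, auth, edge, worker, core]
Visit sink → queue [shard, router, queue, hub, auth, edge, worker, core]
Visit shard; enqueue mirror → queue [router, queue, hub, auth, edge, worker, core, mirror]
Visit router → queue [queue, hub, auth, edge, worker, core, mirror]
Visit queue → queue [hub, auth, edge, worker, core, mirror]
Visit hub; enqueue store, gate → queue [auth, edge, worker, core, mirror, store, gate]
Visit auth → queue [edge, worker, core, mirror, store, gate]
Visit edge → queue [worker, core, mirror, store, gate]
Visit worker → queue [core, mirror, store, gate]
Visit core; enqueue ingest → queue [mirror, store, gate, ingest]
Visit mirror → queue [store, gate, ingest]
Visit store → queue [gate, ingest]
Visit gate → queue [ingest]
Visit ingest → queue []

broker, root, node, leaf, agent, sink, shard, router, queue, hub, auth, edge, worker, core, mirror, store, gate, ingest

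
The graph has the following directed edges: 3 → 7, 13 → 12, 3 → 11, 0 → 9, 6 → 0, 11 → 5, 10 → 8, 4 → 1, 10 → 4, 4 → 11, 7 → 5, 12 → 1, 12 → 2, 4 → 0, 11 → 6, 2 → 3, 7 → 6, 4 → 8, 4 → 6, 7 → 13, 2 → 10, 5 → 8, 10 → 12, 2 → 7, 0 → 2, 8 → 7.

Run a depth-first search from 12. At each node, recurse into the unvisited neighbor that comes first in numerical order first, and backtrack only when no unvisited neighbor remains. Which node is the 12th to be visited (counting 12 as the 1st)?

Visit 12
12 → 1
12 → 2
2 → 3
3 → 7
7 → 5
5 → 8
7 → 6
6 → 0
0 → 9
7 → 13
3 → 11
2 → 10
10 → 4

Visit order: 12, 1, 2, 3, 7, 5, 8, 6, 0, 9, 13, 11, 10, 4

11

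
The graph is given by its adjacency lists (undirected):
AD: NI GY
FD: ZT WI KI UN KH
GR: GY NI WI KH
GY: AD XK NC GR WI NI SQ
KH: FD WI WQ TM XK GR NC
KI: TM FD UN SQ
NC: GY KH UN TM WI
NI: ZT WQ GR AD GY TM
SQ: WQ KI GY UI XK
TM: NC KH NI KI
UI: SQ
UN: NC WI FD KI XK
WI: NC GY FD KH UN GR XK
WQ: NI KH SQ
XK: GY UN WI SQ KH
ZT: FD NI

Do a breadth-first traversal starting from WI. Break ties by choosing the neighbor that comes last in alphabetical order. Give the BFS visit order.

Visit WI; enqueue XK, UN, NC, KH, GY, GR, FD → queue [XK, UN, NC, KH, GY, GR, FD]
Visit XK; enqueue SQ → queue [UN, NC, KH, GY, GR, FD, SQ]
Visit UN; enqueue KI → queue [NC, KH, GY, GR, FD, SQ, KI]
Visit NC; enqueue TM → queue [KH, GY, GR, FD, SQ, KI, TM]
Visit KH; enqueue WQ → queue [GY, GR, FD, SQ, KI, TM, WQ]
Visit GY; enqueue NI, AD → queue [GR, FD, SQ, KI, TM, WQ, NI, AD]
Visit GR → queue [FD, SQ, KI, TM, WQ, NI, AD]
Visit FD; enqueue ZT → queue [SQ, KI, TM, WQ, NI, AD, ZT]
Visit SQ; enqueue UI → queue [KI, TM, WQ, NI, AD, ZT, UI]
Visit KI → queue [TM, WQ, NI, AD, ZT, UI]
Visit TM → queue [WQ, NI, AD, ZT, UI]
Visit WQ → queue [NI, AD, ZT, UI]
Visit NI → queue [AD, ZT, UI]
Visit AD → queue [ZT, UI]
Visit ZT → queue [UI]
Visit UI → queue []

WI → XK → UN → NC → KH → GY → GR → FD → SQ → KI → TM → WQ → NI → AD → ZT → UI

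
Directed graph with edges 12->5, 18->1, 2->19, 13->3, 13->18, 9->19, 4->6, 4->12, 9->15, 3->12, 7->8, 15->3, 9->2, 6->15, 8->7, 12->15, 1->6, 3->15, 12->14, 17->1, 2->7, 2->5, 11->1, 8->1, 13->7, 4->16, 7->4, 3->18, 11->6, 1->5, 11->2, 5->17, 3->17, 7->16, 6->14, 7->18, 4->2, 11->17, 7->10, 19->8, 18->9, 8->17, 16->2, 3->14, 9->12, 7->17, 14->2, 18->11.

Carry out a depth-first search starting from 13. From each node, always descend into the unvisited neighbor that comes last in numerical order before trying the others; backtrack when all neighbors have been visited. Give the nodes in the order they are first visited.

13 → 18 → 11 → 17 → 1 → 6 → 15 → 3 → 14 → 2 → 19 → 8 → 7 → 16 → 10 → 4 → 12 → 5 → 9

Visit 13
13 → 18
18 → 11
11 → 17
17 → 1
1 → 6
6 → 15
15 → 3
3 → 14
14 → 2
2 → 19
19 → 8
8 → 7
7 → 16
7 → 10
7 → 4
4 → 12
12 → 5
18 → 9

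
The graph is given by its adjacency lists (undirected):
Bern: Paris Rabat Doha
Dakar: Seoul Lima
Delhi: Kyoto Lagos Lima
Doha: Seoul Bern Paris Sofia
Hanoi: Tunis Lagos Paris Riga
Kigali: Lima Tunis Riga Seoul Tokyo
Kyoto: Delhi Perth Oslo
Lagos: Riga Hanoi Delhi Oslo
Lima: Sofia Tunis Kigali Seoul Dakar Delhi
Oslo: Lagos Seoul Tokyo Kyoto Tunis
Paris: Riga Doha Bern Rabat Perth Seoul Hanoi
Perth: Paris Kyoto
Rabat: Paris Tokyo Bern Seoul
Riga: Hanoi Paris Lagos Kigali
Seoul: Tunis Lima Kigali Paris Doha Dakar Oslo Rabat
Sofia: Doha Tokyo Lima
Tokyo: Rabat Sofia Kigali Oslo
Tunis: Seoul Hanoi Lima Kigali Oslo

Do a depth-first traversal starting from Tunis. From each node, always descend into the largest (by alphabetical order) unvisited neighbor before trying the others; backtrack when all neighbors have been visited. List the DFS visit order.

Tunis, Seoul, Rabat, Tokyo, Sofia, Lima, Kigali, Riga, Paris, Perth, Kyoto, Oslo, Lagos, Hanoi, Delhi, Doha, Bern, Dakar

Visit Tunis
Tunis → Seoul
Seoul → Rabat
Rabat → Tokyo
Tokyo → Sofia
Sofia → Lima
Lima → Kigali
Kigali → Riga
Riga → Paris
Paris → Perth
Perth → Kyoto
Kyoto → Oslo
Oslo → Lagos
Lagos → Hanoi
Lagos → Delhi
Paris → Doha
Doha → Bern
Lima → Dakar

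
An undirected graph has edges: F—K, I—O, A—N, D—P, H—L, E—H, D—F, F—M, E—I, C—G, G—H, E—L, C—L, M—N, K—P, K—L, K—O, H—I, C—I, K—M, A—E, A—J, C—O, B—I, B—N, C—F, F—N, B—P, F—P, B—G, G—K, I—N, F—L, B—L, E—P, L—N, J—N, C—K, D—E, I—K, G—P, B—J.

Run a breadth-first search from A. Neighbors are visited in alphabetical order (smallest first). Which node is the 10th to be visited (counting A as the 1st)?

B

Visit A; enqueue E, J, N → queue [E, J, N]
Visit E; enqueue D, H, I, L, P → queue [J, N, D, H, I, L, P]
Visit J; enqueue B → queue [N, D, H, I, L, P, B]
Visit N; enqueue F, M → queue [D, H, I, L, P, B, F, M]
Visit D → queue [H, I, L, P, B, F, M]
Visit H; enqueue G → queue [I, L, P, B, F, M, G]
Visit I; enqueue C, K, O → queue [L, P, B, F, M, G, C, K, O]
Visit L → queue [P, B, F, M, G, C, K, O]
Visit P → queue [B, F, M, G, C, K, O]
Visit B → queue [F, M, G, C, K, O]
Visit F → queue [M, G, C, K, O]
Visit M → queue [G, C, K, O]
Visit G → queue [C, K, O]
Visit C → queue [K, O]
Visit K → queue [O]
Visit O → queue []

Visit order: A, E, J, N, D, H, I, L, P, B, F, M, G, C, K, O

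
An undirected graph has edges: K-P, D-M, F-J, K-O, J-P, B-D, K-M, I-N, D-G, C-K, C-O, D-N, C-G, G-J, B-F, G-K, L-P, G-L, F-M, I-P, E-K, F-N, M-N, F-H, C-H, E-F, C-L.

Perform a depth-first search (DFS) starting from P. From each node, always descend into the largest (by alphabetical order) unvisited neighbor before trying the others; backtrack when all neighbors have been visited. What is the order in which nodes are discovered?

P L G K O C H F N M D B I J E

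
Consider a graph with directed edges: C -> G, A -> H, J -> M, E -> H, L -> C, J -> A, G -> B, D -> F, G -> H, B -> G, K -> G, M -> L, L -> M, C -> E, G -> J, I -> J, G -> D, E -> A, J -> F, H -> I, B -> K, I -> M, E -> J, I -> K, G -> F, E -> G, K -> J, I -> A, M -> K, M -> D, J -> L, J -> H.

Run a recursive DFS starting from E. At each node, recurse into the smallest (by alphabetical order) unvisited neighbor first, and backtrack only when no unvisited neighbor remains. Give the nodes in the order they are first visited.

Visit E
E → A
A → H
H → I
I → J
J → F
J → L
L → C
C → G
G → B
B → K
G → D
L → M

E, A, H, I, J, F, L, C, G, B, K, D, M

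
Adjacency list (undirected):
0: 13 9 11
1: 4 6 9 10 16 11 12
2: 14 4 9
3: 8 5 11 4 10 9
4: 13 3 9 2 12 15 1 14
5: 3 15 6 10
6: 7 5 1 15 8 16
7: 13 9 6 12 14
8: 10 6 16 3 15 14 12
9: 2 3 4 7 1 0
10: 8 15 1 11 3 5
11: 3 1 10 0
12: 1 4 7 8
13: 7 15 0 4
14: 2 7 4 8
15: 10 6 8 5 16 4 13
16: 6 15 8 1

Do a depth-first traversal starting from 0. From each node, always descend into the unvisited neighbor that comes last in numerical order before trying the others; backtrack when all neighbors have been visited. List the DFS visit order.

Visit 0
0 → 13
13 → 15
15 → 16
16 → 8
8 → 14
14 → 7
7 → 12
12 → 4
4 → 9
9 → 3
3 → 11
11 → 10
10 → 5
5 → 6
6 → 1
9 → 2

0 13 15 16 8 14 7 12 4 9 3 11 10 5 6 1 2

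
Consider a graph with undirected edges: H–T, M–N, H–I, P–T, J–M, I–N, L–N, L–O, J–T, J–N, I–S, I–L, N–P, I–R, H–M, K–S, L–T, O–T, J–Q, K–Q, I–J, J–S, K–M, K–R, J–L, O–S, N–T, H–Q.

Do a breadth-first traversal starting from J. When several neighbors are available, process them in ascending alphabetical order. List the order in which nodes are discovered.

J, I, L, M, N, Q, S, T, H, R, O, K, P

Visit J; enqueue I, L, M, N, Q, S, T → queue [I, L, M, N, Q, S, T]
Visit I; enqueue H, R → queue [L, M, N, Q, S, T, H, R]
Visit L; enqueue O → queue [M, N, Q, S, T, H, R, O]
Visit M; enqueue K → queue [N, Q, S, T, H, R, O, K]
Visit N; enqueue P → queue [Q, S, T, H, R, O, K, P]
Visit Q → queue [S, T, H, R, O, K, P]
Visit S → queue [T, H, R, O, K, P]
Visit T → queue [H, R, O, K, P]
Visit H → queue [R, O, K, P]
Visit R → queue [O, K, P]
Visit O → queue [K, P]
Visit K → queue [P]
Visit P → queue []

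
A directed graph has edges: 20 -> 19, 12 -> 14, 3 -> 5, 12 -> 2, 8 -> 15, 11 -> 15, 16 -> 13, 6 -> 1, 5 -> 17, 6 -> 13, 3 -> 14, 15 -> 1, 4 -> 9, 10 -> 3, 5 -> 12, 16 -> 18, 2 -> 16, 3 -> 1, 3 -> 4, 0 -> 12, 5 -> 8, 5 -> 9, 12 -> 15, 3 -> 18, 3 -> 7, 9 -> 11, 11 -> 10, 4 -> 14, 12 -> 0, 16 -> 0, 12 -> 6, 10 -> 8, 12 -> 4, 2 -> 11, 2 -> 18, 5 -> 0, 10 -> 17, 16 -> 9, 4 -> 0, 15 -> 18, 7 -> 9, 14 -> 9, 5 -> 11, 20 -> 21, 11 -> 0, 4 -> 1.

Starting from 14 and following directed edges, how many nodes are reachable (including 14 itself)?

BFS from 14 visits: 14, 9, 11, 15, 10, 0, 18, 1, 17, 8, 3, 12, 7, 5, 4, 6, 2, 13, 16
Reachable nodes: 19 of 22 total.

19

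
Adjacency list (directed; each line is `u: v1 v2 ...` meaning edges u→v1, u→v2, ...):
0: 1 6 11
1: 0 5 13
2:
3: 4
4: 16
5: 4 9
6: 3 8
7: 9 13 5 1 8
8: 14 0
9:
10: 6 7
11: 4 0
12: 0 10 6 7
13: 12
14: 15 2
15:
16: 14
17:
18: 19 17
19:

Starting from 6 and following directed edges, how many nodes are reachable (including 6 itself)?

17

BFS from 6 visits: 6, 3, 8, 4, 0, 14, 16, 1, 11, 2, 15, 5, 13, 9, 12, 7, 10
Reachable nodes: 17 of 20 total.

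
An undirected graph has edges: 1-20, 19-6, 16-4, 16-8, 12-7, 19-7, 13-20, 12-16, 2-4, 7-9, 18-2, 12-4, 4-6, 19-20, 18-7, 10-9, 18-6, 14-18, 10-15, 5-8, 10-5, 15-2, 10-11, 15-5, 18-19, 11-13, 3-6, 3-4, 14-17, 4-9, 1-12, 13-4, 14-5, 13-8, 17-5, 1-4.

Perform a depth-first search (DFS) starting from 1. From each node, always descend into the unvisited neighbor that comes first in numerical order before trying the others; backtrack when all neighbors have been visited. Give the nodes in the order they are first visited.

1, 4, 2, 15, 5, 8, 13, 11, 10, 9, 7, 12, 16, 18, 6, 3, 19, 20, 14, 17

Visit 1
1 → 4
4 → 2
2 → 15
15 → 5
5 → 8
8 → 13
13 → 11
11 → 10
10 → 9
9 → 7
7 → 12
12 → 16
7 → 18
18 → 6
6 → 3
6 → 19
19 → 20
18 → 14
14 → 17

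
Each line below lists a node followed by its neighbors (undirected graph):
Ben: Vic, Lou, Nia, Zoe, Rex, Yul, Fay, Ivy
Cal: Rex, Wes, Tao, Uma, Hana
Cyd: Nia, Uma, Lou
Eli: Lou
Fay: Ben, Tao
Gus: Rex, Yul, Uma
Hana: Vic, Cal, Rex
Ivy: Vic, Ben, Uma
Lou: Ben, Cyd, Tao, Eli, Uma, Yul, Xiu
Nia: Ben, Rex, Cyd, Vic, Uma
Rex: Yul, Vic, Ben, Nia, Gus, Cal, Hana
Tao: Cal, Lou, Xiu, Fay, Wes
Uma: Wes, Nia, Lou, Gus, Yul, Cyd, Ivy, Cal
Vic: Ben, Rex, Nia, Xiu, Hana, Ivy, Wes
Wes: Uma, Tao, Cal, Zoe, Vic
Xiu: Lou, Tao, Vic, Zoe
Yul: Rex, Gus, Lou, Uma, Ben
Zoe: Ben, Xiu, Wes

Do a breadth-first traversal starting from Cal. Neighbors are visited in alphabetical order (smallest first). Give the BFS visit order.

Visit Cal; enqueue Hana, Rex, Tao, Uma, Wes → queue [Hana, Rex, Tao, Uma, Wes]
Visit Hana; enqueue Vic → queue [Rex, Tao, Uma, Wes, Vic]
Visit Rex; enqueue Ben, Gus, Nia, Yul → queue [Tao, Uma, Wes, Vic, Ben, Gus, Nia, Yul]
Visit Tao; enqueue Fay, Lou, Xiu → queue [Uma, Wes, Vic, Ben, Gus, Nia, Yul, Fay, Lou, Xiu]
Visit Uma; enqueue Cyd, Ivy → queue [Wes, Vic, Ben, Gus, Nia, Yul, Fay, Lou, Xiu, Cyd, Ivy]
Visit Wes; enqueue Zoe → queue [Vic, Ben, Gus, Nia, Yul, Fay, Lou, Xiu, Cyd, Ivy, Zoe]
Visit Vic → queue [Ben, Gus, Nia, Yul, Fay, Lou, Xiu, Cyd, Ivy, Zoe]
Visit Ben → queue [Gus, Nia, Yul, Fay, Lou, Xiu, Cyd, Ivy, Zoe]
Visit Gus → queue [Nia, Yul, Fay, Lou, Xiu, Cyd, Ivy, Zoe]
Visit Nia → queue [Yul, Fay, Lou, Xiu, Cyd, Ivy, Zoe]
Visit Yul → queue [Fay, Lou, Xiu, Cyd, Ivy, Zoe]
Visit Fay → queue [Lou, Xiu, Cyd, Ivy, Zoe]
Visit Lou; enqueue Eli → queue [Xiu, Cyd, Ivy, Zoe, Eli]
Visit Xiu → queue [Cyd, Ivy, Zoe, Eli]
Visit Cyd → queue [Ivy, Zoe, Eli]
Visit Ivy → queue [Zoe, Eli]
Visit Zoe → queue [Eli]
Visit Eli → queue []

Cal, Hana, Rex, Tao, Uma, Wes, Vic, Ben, Gus, Nia, Yul, Fay, Lou, Xiu, Cyd, Ivy, Zoe, Eli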